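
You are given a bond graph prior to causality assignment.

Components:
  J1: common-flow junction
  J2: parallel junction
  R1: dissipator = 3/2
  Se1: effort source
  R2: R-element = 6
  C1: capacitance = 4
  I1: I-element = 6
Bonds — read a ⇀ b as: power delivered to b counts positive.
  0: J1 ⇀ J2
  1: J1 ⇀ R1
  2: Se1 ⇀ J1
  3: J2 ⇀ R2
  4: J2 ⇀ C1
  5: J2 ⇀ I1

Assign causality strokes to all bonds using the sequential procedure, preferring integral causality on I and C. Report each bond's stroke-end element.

#0 |J1
#1 |R1
#2 |J1
#3 |R2
#4 |J2
#5 |I1

#2 stroke at J1  (source Se1 imposes e)
#4 stroke at J2  (prefer integral on C1)
#0 stroke at J1  (common-e at J2 fixed by 4)
#3 stroke at R2  (common-e at J2 fixed by 4)
#5 stroke at I1  (J2 effort already set via bond 4)
#1 stroke at R1  (J1 needs exactly one f-in)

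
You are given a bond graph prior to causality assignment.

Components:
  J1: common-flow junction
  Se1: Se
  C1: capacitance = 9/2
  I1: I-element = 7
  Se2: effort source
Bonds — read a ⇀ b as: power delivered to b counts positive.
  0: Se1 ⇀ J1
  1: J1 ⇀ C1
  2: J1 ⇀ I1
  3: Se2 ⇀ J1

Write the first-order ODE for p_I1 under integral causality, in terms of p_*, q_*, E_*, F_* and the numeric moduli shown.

β0 |J1  (Se1 fixes effort; stroke away)
β3 |J1  (source Se2 imposes e)
β1 |J1  (C1 integral (e out))
β2 |I1  (J1: last free bond brings flow in)

dp_I1/dt = E_Se1 + E_Se2 - 2*q_C1/9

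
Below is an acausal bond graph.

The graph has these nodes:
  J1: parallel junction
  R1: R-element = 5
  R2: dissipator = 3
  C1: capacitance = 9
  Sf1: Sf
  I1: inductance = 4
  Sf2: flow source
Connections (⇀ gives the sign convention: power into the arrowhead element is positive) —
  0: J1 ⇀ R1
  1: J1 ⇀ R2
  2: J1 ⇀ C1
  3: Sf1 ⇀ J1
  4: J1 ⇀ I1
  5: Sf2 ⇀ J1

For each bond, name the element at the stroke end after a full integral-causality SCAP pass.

bond 3 stroke at Sf1  (Sf1: flow source, stroke at near end)
bond 5 stroke at Sf2  (Sf2 fixes flow; stroke at Sf2)
bond 2 stroke at J1  (prefer integral on C1)
bond 0 stroke at R1  (0-jn J1 has e-setter on 2)
bond 1 stroke at R2  (J1 effort already set via bond 2)
bond 4 stroke at I1  (J1 effort already set via bond 2)

b0 |R1
b1 |R2
b2 |J1
b3 |Sf1
b4 |I1
b5 |Sf2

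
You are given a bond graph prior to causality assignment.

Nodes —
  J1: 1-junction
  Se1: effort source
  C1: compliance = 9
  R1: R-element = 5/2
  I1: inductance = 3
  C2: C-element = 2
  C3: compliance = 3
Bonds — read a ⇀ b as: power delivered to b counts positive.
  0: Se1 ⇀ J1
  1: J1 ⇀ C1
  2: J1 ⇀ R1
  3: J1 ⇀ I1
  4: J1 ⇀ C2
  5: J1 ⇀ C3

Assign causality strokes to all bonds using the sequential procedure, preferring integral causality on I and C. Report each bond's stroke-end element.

β0 →J1  (Se1 (Se) sets effort on bond)
β1 →J1  (prefer integral on C1)
β3 →I1  (I1 integral (f out))
β2 →J1  (J1 flow already set via bond 3)
β4 →J1  (J1: bond 3 brought flow, rest push out)
β5 →J1  (J1: bond 3 brought flow, rest push out)

#0 →J1
#1 →J1
#2 →J1
#3 →I1
#4 →J1
#5 →J1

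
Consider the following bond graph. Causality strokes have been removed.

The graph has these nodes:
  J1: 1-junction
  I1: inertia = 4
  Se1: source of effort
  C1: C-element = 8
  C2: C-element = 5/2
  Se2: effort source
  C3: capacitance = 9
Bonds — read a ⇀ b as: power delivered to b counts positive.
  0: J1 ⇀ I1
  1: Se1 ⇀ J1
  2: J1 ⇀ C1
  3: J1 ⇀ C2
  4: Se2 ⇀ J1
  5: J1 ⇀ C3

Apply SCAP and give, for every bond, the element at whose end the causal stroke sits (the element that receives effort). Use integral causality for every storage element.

b1 →J1  (Se1 fixes effort; stroke away)
b4 →J1  (Se2 (Se) sets effort on bond)
b0 →I1  (I1 outputs flow p/I1)
b2 →J1  (J1: bond 0 brought flow, rest push out)
b3 →J1  (1-jn J1 has f-setter on 0)
b5 →J1  (common-f at J1 fixed by 0)

β0 stroke→I1
β1 stroke→J1
β2 stroke→J1
β3 stroke→J1
β4 stroke→J1
β5 stroke→J1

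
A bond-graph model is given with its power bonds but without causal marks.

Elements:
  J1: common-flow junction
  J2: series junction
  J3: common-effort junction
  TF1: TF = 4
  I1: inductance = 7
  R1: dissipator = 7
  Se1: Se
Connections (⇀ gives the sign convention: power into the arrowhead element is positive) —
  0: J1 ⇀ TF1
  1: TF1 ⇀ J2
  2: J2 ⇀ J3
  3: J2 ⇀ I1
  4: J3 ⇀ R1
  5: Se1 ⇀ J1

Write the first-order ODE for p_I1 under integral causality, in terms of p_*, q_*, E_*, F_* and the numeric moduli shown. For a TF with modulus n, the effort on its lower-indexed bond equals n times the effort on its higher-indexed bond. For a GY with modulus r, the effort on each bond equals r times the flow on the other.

dp_I1/dt = E_Se1/4 - p_I1

b5 |J1  (Se1 fixes effort; stroke away)
b0 |TF1  (J1: last free bond brings flow in)
b1 |J2  (through TF1, causality passes straight; one stroke at TF1)
b3 |I1  (I1 outputs flow p/I1)
b2 |J2  (J2: bond 3 brought flow, rest push out)
b4 |J3  (J3 needs exactly one e-in)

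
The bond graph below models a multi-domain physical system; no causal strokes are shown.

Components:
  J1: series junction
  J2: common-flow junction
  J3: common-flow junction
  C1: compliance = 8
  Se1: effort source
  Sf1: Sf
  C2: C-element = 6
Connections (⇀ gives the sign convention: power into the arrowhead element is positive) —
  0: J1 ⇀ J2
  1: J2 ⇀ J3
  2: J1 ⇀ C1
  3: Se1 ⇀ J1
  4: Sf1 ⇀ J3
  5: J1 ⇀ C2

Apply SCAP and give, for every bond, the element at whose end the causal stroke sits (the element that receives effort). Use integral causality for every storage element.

β3 →J1  (Se1 fixes effort; stroke away)
β4 →Sf1  (Sf1: flow source, stroke at near end)
β1 →J3  (J3: bond 4 brought flow, rest push out)
β0 →J2  (1-jn J2 has f-setter on 1)
β2 →J1  (common-f at J1 fixed by 0)
β5 →J1  (J1: bond 0 brought flow, rest push out)

#0 →J2
#1 →J3
#2 →J1
#3 →J1
#4 →Sf1
#5 →J1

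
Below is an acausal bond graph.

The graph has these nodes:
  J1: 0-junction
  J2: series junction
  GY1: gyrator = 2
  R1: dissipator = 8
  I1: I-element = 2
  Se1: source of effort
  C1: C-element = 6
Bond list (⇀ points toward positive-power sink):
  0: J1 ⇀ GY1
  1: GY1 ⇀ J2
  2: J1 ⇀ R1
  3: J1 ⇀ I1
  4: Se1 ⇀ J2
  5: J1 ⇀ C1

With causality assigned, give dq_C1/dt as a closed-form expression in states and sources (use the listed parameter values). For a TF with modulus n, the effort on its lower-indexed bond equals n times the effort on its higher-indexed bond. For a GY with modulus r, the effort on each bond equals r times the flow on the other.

β4 stroke at J2  (source Se1 imposes e)
β1 stroke at GY1  (J2: last free bond brings flow in)
β0 stroke at GY1  (through GY1, causality inverts; strokes same side of GY1)
β3 stroke at I1  (I1: I, integral causality)
β5 stroke at J1  (prefer integral on C1)
β2 stroke at R1  (0-jn J1 has e-setter on 5)

dq_C1/dt = E_Se1/2 - p_I1/2 - q_C1/48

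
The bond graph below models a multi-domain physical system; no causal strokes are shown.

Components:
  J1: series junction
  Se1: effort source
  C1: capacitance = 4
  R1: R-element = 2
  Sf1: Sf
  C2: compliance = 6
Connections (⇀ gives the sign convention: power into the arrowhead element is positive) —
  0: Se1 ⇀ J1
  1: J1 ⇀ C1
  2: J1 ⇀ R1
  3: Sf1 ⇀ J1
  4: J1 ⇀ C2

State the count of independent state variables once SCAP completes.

2  (C1, C2 all integral)

#0 |J1  (Se1 (Se) sets effort on bond)
#3 |Sf1  (Sf1 fixes flow; stroke at Sf1)
#1 |J1  (common-f at J1 fixed by 3)
#2 |J1  (1-jn J1 has f-setter on 3)
#4 |J1  (common-f at J1 fixed by 3)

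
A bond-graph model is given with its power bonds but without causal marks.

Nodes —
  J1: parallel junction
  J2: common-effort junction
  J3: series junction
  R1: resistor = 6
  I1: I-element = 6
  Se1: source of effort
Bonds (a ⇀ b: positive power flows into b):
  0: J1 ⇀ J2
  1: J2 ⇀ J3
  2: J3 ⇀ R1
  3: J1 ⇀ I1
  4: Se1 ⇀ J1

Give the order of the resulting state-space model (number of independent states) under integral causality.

b4 stroke at J1  (Se1: effort source, stroke at far end)
b0 stroke at J2  (J1 effort already set via bond 4)
b3 stroke at I1  (common-e at J1 fixed by 4)
b1 stroke at J3  (0-jn J2 has e-setter on 0)
b2 stroke at R1  (only one flow-in slot at J3)

1  (I1 all integral)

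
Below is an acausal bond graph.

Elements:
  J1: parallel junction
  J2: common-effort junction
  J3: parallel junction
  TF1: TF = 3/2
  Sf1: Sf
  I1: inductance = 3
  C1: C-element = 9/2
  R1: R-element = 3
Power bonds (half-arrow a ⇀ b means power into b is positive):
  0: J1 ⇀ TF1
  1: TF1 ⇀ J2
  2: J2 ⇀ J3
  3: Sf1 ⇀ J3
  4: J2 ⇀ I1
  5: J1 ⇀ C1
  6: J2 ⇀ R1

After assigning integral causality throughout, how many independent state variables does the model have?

β3 stroke at Sf1  (Sf1: flow source, stroke at near end)
β2 stroke at J3  (J3 needs exactly one e-in)
β4 stroke at I1  (prefer integral on I1)
β5 stroke at J1  (prefer integral on C1)
β0 stroke at TF1  (common-e at J1 fixed by 5)
β1 stroke at J2  (through TF1, causality passes straight; one stroke at TF1)
β6 stroke at R1  (0-jn J2 has e-setter on 1)

2  (C1, I1 all integral)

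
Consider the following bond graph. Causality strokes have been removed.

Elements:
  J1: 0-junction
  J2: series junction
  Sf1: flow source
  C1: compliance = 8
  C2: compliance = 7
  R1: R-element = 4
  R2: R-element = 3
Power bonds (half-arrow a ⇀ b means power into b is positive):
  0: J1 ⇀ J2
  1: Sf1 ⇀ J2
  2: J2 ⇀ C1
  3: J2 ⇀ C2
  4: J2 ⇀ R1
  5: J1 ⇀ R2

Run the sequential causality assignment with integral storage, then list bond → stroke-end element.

b0 →J2
b1 →Sf1
b2 →J2
b3 →J2
b4 →J2
b5 →J1

β1 →Sf1  (Sf1 fixes flow; stroke at Sf1)
β0 →J2  (J2: bond 1 brought flow, rest push out)
β2 →J2  (1-jn J2 has f-setter on 1)
β3 →J2  (J2: bond 1 brought flow, rest push out)
β4 →J2  (common-f at J2 fixed by 1)
β5 →J1  (only one effort-in slot at J1)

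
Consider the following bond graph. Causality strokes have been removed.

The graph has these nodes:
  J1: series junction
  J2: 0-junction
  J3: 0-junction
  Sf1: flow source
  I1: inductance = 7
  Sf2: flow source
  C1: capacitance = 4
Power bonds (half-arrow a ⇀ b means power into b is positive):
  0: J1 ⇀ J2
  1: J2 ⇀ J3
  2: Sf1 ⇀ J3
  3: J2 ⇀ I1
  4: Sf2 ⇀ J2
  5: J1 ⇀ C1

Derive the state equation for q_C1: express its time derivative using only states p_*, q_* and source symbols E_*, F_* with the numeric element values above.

dq_C1/dt = -F_Sf1 - F_Sf2 + p_I1/7

#2 →Sf1  (Sf1 (Sf) sets flow on bond)
#4 →Sf2  (source Sf2 imposes f)
#1 →J3  (J3: last free bond brings effort in)
#3 →I1  (I1: I, integral causality)
#0 →J2  (J2 needs exactly one e-in)
#5 →J1  (J1 flow already set via bond 0)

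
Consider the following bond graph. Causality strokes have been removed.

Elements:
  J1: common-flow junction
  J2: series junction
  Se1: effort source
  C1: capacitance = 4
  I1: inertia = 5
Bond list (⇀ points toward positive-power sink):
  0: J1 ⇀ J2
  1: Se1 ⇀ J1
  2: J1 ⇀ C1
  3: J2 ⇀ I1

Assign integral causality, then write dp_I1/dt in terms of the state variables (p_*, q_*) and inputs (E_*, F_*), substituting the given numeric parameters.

#1 stroke→J1  (source Se1 imposes e)
#2 stroke→J1  (C1 integral (e out))
#0 stroke→J2  (only one flow-in slot at J1)
#3 stroke→I1  (only one flow-in slot at J2)

dp_I1/dt = E_Se1 - q_C1/4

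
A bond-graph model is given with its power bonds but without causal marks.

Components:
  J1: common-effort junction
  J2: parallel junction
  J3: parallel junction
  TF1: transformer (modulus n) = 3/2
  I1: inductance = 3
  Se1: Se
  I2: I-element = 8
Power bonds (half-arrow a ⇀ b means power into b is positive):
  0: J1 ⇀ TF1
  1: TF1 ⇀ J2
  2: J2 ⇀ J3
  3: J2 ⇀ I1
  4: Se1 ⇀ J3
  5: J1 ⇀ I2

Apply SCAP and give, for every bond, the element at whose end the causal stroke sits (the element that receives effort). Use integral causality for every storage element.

#4 →J3  (source Se1 imposes e)
#2 →J2  (J3 effort already set via bond 4)
#1 →TF1  (common-e at J2 fixed by 2)
#3 →I1  (J2: bond 2 brought effort, rest push out)
#0 →J1  (TF TF1: opposite of bond 1)
#5 →I2  (0-jn J1 has e-setter on 0)

b0 stroke at J1
b1 stroke at TF1
b2 stroke at J2
b3 stroke at I1
b4 stroke at J3
b5 stroke at I2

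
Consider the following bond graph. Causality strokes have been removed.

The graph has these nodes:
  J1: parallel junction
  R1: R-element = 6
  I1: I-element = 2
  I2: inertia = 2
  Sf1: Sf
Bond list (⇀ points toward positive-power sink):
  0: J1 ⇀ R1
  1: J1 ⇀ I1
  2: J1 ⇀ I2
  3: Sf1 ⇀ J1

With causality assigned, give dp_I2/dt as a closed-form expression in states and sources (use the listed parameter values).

dp_I2/dt = 6*F_Sf1 - 3*p_I1 - 3*p_I2

β3 stroke at Sf1  (Sf1 (Sf) sets flow on bond)
β1 stroke at I1  (prefer integral on I1)
β2 stroke at I2  (I2: I, integral causality)
β0 stroke at J1  (only one effort-in slot at J1)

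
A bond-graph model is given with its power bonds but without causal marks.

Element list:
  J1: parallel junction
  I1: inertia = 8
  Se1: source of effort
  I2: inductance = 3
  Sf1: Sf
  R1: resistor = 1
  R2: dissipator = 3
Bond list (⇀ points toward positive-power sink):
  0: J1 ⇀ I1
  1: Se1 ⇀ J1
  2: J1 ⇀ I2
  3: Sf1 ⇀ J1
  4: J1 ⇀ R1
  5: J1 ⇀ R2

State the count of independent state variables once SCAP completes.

2  (I1, I2 all integral)

b1 |J1  (Se1 (Se) sets effort on bond)
b3 |Sf1  (Sf1 (Sf) sets flow on bond)
b0 |I1  (common-e at J1 fixed by 1)
b2 |I2  (J1: bond 1 brought effort, rest push out)
b4 |R1  (J1 effort already set via bond 1)
b5 |R2  (0-jn J1 has e-setter on 1)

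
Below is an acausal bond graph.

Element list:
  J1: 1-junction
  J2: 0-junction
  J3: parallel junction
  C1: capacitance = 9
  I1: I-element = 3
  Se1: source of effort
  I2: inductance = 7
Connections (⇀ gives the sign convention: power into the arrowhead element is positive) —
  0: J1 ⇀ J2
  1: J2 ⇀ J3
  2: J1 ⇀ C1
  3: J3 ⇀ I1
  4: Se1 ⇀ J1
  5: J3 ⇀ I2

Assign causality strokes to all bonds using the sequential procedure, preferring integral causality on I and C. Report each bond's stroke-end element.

b0 →J2
b1 →J3
b2 →J1
b3 →I1
b4 →J1
b5 →I2

bond 4 |J1  (source Se1 imposes e)
bond 2 |J1  (C1 outputs effort q/C1)
bond 0 |J2  (J1 needs exactly one f-in)
bond 1 |J3  (J2: bond 0 brought effort, rest push out)
bond 3 |I1  (0-jn J3 has e-setter on 1)
bond 5 |I2  (J3: bond 1 brought effort, rest push out)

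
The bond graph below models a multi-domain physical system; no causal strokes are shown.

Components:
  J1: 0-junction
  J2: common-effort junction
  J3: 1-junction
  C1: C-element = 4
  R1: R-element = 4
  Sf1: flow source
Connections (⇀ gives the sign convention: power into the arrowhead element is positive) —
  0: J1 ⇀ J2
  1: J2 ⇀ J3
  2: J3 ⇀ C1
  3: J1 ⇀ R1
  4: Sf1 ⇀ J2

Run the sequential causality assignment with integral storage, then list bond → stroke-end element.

b4 stroke at Sf1  (Sf1: flow source, stroke at near end)
b2 stroke at J3  (prefer integral on C1)
b1 stroke at J2  (closing 1-jn rule on J3)
b0 stroke at J1  (J2 effort already set via bond 1)
b3 stroke at R1  (J1: bond 0 brought effort, rest push out)

bond 0 stroke at J1
bond 1 stroke at J2
bond 2 stroke at J3
bond 3 stroke at R1
bond 4 stroke at Sf1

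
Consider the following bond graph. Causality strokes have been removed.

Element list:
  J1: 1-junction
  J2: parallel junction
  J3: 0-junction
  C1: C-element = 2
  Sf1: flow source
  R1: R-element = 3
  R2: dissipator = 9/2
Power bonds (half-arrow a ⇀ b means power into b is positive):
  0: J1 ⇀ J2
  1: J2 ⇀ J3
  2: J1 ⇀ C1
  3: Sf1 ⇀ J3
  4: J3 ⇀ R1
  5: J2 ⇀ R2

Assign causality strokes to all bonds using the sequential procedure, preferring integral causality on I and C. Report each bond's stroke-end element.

bond 3 stroke→Sf1  (Sf1 (Sf) sets flow on bond)
bond 2 stroke→J1  (C1 integral (e out))
bond 0 stroke→J2  (J1 needs exactly one f-in)
bond 1 stroke→J3  (J2 effort already set via bond 0)
bond 5 stroke→R2  (J2: bond 0 brought effort, rest push out)
bond 4 stroke→R1  (0-jn J3 has e-setter on 1)

bond 0 |J2
bond 1 |J3
bond 2 |J1
bond 3 |Sf1
bond 4 |R1
bond 5 |R2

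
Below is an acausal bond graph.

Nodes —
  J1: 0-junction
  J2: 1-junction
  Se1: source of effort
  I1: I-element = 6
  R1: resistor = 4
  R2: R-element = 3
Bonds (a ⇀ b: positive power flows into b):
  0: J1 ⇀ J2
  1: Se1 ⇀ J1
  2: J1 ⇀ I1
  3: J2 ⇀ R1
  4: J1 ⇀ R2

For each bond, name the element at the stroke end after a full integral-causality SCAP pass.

b0 |J2
b1 |J1
b2 |I1
b3 |R1
b4 |R2

bond 1 |J1  (Se1 fixes effort; stroke away)
bond 0 |J2  (0-jn J1 has e-setter on 1)
bond 2 |I1  (common-e at J1 fixed by 1)
bond 4 |R2  (common-e at J1 fixed by 1)
bond 3 |R1  (J2: last free bond brings flow in)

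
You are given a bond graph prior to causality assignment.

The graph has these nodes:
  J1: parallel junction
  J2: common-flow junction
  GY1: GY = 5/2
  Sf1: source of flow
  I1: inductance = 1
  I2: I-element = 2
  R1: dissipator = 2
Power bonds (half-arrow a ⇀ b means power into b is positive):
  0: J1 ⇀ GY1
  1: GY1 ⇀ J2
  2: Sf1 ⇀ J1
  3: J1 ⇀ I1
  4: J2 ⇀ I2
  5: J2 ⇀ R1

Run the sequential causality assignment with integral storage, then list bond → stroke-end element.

b0 stroke→J1
b1 stroke→J2
b2 stroke→Sf1
b3 stroke→I1
b4 stroke→I2
b5 stroke→J2

b2 stroke at Sf1  (Sf1: flow source, stroke at near end)
b3 stroke at I1  (I1: I, integral causality)
b0 stroke at J1  (J1 needs exactly one e-in)
b1 stroke at J2  (GY1 both-in/both-out from 0)
b4 stroke at I2  (prefer integral on I2)
b5 stroke at J2  (1-jn J2 has f-setter on 4)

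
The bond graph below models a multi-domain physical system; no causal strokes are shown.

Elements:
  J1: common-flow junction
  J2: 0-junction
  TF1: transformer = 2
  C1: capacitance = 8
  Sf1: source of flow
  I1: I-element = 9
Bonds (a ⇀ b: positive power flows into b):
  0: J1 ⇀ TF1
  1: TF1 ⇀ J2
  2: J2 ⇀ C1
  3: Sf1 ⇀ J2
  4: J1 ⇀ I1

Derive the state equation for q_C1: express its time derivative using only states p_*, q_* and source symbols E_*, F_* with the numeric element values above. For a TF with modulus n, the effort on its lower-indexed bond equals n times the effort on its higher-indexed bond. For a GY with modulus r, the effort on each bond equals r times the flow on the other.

dq_C1/dt = F_Sf1 + 2*p_I1/9

bond 3 →Sf1  (Sf1: flow source, stroke at near end)
bond 2 →J2  (C1: C, integral causality)
bond 1 →TF1  (J2 effort already set via bond 2)
bond 0 →J1  (through TF1, causality passes straight; one stroke at TF1)
bond 4 →I1  (J1: last free bond brings flow in)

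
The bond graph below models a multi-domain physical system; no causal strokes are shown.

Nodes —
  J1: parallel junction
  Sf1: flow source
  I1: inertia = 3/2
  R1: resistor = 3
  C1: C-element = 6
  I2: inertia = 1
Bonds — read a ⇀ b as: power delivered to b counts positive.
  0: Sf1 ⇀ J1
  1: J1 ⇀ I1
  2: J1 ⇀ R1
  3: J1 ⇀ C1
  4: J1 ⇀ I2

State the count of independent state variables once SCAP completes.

3  (C1, I1, I2 all integral)

bond 0 |Sf1  (Sf1 (Sf) sets flow on bond)
bond 1 |I1  (prefer integral on I1)
bond 3 |J1  (C1 integral (e out))
bond 2 |R1  (J1 effort already set via bond 3)
bond 4 |I2  (J1 effort already set via bond 3)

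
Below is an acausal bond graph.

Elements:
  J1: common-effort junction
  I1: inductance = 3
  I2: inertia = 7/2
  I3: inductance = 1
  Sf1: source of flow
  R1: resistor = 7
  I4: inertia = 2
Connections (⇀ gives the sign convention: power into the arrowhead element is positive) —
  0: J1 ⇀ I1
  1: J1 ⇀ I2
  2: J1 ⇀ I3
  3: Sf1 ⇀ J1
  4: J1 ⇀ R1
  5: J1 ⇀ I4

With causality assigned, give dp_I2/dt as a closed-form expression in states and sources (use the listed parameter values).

dp_I2/dt = 7*F_Sf1 - 7*p_I1/3 - 2*p_I2 - 7*p_I3 - 7*p_I4/2

bond 3 →Sf1  (Sf1 fixes flow; stroke at Sf1)
bond 0 →I1  (I1 outputs flow p/I1)
bond 1 →I2  (I2 integral (f out))
bond 2 →I3  (I3 outputs flow p/I3)
bond 5 →I4  (prefer integral on I4)
bond 4 →J1  (J1 needs exactly one e-in)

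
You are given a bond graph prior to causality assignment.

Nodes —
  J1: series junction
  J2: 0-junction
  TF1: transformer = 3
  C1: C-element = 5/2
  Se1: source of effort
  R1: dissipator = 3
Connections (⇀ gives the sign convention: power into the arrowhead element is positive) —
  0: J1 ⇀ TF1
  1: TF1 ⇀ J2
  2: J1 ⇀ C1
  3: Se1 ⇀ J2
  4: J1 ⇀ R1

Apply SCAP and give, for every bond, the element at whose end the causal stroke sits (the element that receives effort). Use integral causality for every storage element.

bond 0 stroke→J1
bond 1 stroke→TF1
bond 2 stroke→J1
bond 3 stroke→J2
bond 4 stroke→R1

bond 3 stroke at J2  (Se1 (Se) sets effort on bond)
bond 1 stroke at TF1  (J2 effort already set via bond 3)
bond 0 stroke at J1  (through TF1, causality passes straight; one stroke at TF1)
bond 2 stroke at J1  (C1 integral (e out))
bond 4 stroke at R1  (closing 1-jn rule on J1)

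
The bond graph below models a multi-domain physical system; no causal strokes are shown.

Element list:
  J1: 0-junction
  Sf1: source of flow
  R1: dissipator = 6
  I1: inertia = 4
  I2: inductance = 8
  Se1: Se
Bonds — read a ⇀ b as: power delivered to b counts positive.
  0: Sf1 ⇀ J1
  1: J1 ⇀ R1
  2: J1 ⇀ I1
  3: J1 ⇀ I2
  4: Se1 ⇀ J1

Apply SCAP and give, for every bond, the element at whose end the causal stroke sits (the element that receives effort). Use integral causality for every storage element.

#0 stroke at Sf1  (Sf1 (Sf) sets flow on bond)
#4 stroke at J1  (source Se1 imposes e)
#1 stroke at R1  (J1: bond 4 brought effort, rest push out)
#2 stroke at I1  (common-e at J1 fixed by 4)
#3 stroke at I2  (common-e at J1 fixed by 4)

bond 0 stroke at Sf1
bond 1 stroke at R1
bond 2 stroke at I1
bond 3 stroke at I2
bond 4 stroke at J1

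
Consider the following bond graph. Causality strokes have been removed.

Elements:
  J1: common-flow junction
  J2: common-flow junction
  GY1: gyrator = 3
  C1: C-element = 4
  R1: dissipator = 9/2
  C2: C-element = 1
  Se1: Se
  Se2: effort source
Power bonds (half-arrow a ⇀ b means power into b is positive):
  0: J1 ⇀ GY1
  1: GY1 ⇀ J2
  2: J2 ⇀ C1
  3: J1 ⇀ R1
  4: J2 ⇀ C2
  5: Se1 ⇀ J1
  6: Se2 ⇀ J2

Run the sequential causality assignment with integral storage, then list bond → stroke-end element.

#5 stroke→J1  (source Se1 imposes e)
#6 stroke→J2  (Se2 fixes effort; stroke away)
#2 stroke→J2  (C1: C, integral causality)
#4 stroke→J2  (C2: C, integral causality)
#1 stroke→GY1  (closing 1-jn rule on J2)
#0 stroke→GY1  (GY GY1: same side as bond 1)
#3 stroke→J1  (J1 flow already set via bond 0)

b0 stroke at GY1
b1 stroke at GY1
b2 stroke at J2
b3 stroke at J1
b4 stroke at J2
b5 stroke at J1
b6 stroke at J2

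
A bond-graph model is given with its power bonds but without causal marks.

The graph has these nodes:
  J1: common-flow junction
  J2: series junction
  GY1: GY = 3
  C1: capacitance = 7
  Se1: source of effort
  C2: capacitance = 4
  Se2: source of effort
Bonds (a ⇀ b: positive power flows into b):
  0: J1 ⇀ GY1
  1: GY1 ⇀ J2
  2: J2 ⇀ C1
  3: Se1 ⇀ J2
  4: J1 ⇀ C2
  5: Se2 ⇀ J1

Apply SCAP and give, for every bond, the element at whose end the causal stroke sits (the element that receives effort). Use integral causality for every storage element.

b3 stroke at J2  (Se1 fixes effort; stroke away)
b5 stroke at J1  (Se2 fixes effort; stroke away)
b2 stroke at J2  (C1: C, integral causality)
b1 stroke at GY1  (only one flow-in slot at J2)
b0 stroke at GY1  (GY GY1: same side as bond 1)
b4 stroke at J1  (1-jn J1 has f-setter on 0)

bond 0 stroke at GY1
bond 1 stroke at GY1
bond 2 stroke at J2
bond 3 stroke at J2
bond 4 stroke at J1
bond 5 stroke at J1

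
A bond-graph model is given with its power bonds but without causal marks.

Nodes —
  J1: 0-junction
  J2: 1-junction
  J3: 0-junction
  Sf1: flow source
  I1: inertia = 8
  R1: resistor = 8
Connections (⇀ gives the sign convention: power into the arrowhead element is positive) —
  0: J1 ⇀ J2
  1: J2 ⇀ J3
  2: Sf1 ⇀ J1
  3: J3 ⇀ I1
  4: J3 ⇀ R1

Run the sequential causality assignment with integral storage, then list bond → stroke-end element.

bond 2 →Sf1  (source Sf1 imposes f)
bond 0 →J1  (only one effort-in slot at J1)
bond 1 →J2  (1-jn J2 has f-setter on 0)
bond 3 →I1  (I1 outputs flow p/I1)
bond 4 →J3  (J3 needs exactly one e-in)

b0 stroke→J1
b1 stroke→J2
b2 stroke→Sf1
b3 stroke→I1
b4 stroke→J3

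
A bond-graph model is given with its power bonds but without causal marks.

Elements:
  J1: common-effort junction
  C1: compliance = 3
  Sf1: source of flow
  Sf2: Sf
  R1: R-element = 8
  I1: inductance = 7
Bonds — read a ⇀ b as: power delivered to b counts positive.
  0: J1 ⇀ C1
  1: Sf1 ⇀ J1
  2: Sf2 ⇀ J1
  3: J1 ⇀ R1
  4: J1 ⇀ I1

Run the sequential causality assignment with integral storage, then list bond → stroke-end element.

b0 →J1
b1 →Sf1
b2 →Sf2
b3 →R1
b4 →I1

b1 stroke→Sf1  (Sf1: flow source, stroke at near end)
b2 stroke→Sf2  (source Sf2 imposes f)
b0 stroke→J1  (C1 integral (e out))
b3 stroke→R1  (J1 effort already set via bond 0)
b4 stroke→I1  (J1 effort already set via bond 0)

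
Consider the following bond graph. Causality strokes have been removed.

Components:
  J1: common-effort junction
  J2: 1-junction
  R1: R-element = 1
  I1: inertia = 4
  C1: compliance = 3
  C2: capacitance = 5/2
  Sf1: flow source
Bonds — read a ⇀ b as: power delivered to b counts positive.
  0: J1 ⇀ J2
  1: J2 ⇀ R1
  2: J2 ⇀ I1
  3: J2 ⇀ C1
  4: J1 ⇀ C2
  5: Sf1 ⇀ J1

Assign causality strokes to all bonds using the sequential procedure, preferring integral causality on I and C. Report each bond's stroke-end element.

bond 0 stroke→J2
bond 1 stroke→J2
bond 2 stroke→I1
bond 3 stroke→J2
bond 4 stroke→J1
bond 5 stroke→Sf1

b5 |Sf1  (source Sf1 imposes f)
b2 |I1  (I1 integral (f out))
b0 |J2  (1-jn J2 has f-setter on 2)
b1 |J2  (J2 flow already set via bond 2)
b3 |J2  (common-f at J2 fixed by 2)
b4 |J1  (J1: last free bond brings effort in)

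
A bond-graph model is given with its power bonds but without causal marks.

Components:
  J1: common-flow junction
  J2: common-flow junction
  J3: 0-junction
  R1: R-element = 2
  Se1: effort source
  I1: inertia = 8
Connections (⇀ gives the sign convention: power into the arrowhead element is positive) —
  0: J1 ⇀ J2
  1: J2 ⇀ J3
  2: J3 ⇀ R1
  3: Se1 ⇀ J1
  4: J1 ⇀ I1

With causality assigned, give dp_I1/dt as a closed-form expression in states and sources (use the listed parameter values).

b3 stroke→J1  (Se1 fixes effort; stroke away)
b4 stroke→I1  (prefer integral on I1)
b0 stroke→J1  (1-jn J1 has f-setter on 4)
b1 stroke→J2  (common-f at J2 fixed by 0)
b2 stroke→J3  (closing 0-jn rule on J3)

dp_I1/dt = E_Se1 - p_I1/4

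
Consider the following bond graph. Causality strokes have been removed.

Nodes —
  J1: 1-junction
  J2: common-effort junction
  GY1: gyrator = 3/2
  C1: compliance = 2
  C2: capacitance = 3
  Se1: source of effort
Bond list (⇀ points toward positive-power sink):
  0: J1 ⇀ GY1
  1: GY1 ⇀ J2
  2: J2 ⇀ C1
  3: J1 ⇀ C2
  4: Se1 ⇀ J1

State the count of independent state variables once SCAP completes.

#4 stroke→J1  (Se1: effort source, stroke at far end)
#2 stroke→J2  (C1 outputs effort q/C1)
#1 stroke→GY1  (J2: bond 2 brought effort, rest push out)
#0 stroke→GY1  (GY GY1: same side as bond 1)
#3 stroke→J1  (J1 flow already set via bond 0)

2  (C1, C2 all integral)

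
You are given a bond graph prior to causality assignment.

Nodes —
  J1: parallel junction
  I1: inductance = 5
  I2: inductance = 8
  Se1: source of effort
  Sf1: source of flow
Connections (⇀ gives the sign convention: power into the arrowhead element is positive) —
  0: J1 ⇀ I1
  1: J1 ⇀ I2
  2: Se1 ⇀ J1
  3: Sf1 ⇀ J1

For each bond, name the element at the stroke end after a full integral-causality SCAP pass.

β2 |J1  (source Se1 imposes e)
β3 |Sf1  (Sf1 fixes flow; stroke at Sf1)
β0 |I1  (J1: bond 2 brought effort, rest push out)
β1 |I2  (0-jn J1 has e-setter on 2)

β0 stroke at I1
β1 stroke at I2
β2 stroke at J1
β3 stroke at Sf1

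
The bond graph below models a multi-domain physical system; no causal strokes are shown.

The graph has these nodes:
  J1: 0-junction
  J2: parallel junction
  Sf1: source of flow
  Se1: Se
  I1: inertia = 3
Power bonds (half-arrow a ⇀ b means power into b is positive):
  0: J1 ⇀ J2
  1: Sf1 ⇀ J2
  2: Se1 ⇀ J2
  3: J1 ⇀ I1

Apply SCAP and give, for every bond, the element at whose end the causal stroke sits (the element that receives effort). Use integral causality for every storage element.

#0 →J1
#1 →Sf1
#2 →J2
#3 →I1

bond 1 stroke at Sf1  (source Sf1 imposes f)
bond 2 stroke at J2  (Se1 (Se) sets effort on bond)
bond 0 stroke at J1  (J2: bond 2 brought effort, rest push out)
bond 3 stroke at I1  (J1: bond 0 brought effort, rest push out)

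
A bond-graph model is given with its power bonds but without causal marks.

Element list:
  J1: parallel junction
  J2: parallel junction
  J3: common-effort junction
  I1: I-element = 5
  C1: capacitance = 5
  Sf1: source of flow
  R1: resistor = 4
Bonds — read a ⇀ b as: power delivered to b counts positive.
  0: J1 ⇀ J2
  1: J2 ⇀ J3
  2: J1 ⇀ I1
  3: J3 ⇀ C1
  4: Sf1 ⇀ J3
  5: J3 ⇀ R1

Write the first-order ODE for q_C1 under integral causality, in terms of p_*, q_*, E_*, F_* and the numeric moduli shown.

dq_C1/dt = F_Sf1 - p_I1/5 - q_C1/20

b4 |Sf1  (Sf1 (Sf) sets flow on bond)
b2 |I1  (I1 outputs flow p/I1)
b0 |J1  (J1: last free bond brings effort in)
b1 |J2  (only one effort-in slot at J2)
b3 |J3  (prefer integral on C1)
b5 |R1  (J3: bond 3 brought effort, rest push out)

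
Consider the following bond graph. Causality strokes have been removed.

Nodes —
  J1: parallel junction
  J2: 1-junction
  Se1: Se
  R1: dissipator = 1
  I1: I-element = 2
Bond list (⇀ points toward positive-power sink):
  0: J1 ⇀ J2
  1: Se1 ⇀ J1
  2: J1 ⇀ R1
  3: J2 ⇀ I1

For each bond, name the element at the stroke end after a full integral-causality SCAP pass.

#0 |J2
#1 |J1
#2 |R1
#3 |I1

#1 |J1  (Se1: effort source, stroke at far end)
#0 |J2  (J1: bond 1 brought effort, rest push out)
#2 |R1  (common-e at J1 fixed by 1)
#3 |I1  (closing 1-jn rule on J2)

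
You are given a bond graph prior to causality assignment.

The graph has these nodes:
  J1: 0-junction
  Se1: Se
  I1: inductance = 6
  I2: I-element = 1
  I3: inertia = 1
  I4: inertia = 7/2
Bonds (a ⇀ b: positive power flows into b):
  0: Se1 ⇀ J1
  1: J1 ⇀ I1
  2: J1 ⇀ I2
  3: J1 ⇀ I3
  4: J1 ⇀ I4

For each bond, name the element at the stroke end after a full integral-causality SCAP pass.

b0 |J1  (source Se1 imposes e)
b1 |I1  (J1: bond 0 brought effort, rest push out)
b2 |I2  (0-jn J1 has e-setter on 0)
b3 |I3  (common-e at J1 fixed by 0)
b4 |I4  (J1 effort already set via bond 0)

bond 0 stroke at J1
bond 1 stroke at I1
bond 2 stroke at I2
bond 3 stroke at I3
bond 4 stroke at I4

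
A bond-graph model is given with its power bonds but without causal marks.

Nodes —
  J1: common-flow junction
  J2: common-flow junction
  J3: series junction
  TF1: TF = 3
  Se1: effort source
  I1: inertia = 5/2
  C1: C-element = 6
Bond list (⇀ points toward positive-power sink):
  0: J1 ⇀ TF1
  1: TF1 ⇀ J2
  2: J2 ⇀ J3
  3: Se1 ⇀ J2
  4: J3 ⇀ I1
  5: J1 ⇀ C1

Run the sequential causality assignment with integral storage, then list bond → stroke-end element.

bond 3 stroke at J2  (Se1 fixes effort; stroke away)
bond 4 stroke at I1  (I1 outputs flow p/I1)
bond 2 stroke at J3  (J3 flow already set via bond 4)
bond 1 stroke at J2  (common-f at J2 fixed by 2)
bond 0 stroke at TF1  (TF1 one-in-one-out from 1)
bond 5 stroke at J1  (common-f at J1 fixed by 0)

b0 stroke at TF1
b1 stroke at J2
b2 stroke at J3
b3 stroke at J2
b4 stroke at I1
b5 stroke at J1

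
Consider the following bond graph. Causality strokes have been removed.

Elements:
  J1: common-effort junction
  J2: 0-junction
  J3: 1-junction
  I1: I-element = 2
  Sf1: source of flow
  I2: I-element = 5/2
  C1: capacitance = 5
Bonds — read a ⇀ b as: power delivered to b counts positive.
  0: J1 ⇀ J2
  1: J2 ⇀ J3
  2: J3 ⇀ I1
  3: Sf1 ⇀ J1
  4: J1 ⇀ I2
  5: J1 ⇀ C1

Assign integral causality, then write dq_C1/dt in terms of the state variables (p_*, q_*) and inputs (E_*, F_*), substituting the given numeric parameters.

dq_C1/dt = F_Sf1 - p_I1/2 - 2*p_I2/5

b3 stroke at Sf1  (Sf1 fixes flow; stroke at Sf1)
b2 stroke at I1  (I1 integral (f out))
b1 stroke at J3  (J3: bond 2 brought flow, rest push out)
b0 stroke at J2  (closing 0-jn rule on J2)
b4 stroke at I2  (prefer integral on I2)
b5 stroke at J1  (J1: last free bond brings effort in)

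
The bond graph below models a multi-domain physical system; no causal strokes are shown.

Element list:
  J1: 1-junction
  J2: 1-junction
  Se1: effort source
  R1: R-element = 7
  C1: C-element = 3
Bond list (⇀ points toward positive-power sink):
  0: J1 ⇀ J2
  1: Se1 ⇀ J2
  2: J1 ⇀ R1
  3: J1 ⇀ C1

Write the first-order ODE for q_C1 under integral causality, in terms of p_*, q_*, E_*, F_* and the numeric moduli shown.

dq_C1/dt = E_Se1/7 - q_C1/21

bond 1 |J2  (source Se1 imposes e)
bond 0 |J1  (J2: last free bond brings flow in)
bond 3 |J1  (prefer integral on C1)
bond 2 |R1  (closing 1-jn rule on J1)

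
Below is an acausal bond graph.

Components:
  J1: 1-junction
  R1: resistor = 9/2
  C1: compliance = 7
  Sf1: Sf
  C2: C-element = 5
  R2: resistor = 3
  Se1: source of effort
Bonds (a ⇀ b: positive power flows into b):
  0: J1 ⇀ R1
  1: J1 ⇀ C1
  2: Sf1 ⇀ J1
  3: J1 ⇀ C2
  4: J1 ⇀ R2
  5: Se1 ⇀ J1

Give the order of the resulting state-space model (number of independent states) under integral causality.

b2 |Sf1  (source Sf1 imposes f)
b5 |J1  (Se1 fixes effort; stroke away)
b0 |J1  (J1 flow already set via bond 2)
b1 |J1  (J1 flow already set via bond 2)
b3 |J1  (common-f at J1 fixed by 2)
b4 |J1  (1-jn J1 has f-setter on 2)

2  (C1, C2 all integral)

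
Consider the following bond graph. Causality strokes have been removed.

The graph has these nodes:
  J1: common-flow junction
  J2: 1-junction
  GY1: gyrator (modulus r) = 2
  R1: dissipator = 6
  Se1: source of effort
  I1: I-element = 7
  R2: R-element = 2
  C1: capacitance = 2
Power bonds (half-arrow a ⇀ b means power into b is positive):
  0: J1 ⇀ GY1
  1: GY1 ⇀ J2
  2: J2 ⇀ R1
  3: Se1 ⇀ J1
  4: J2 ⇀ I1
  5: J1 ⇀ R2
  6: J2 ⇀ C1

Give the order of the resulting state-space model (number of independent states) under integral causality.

bond 3 →J1  (Se1: effort source, stroke at far end)
bond 4 →I1  (prefer integral on I1)
bond 1 →J2  (1-jn J2 has f-setter on 4)
bond 2 →J2  (J2: bond 4 brought flow, rest push out)
bond 6 →J2  (J2 flow already set via bond 4)
bond 0 →J1  (GY1 both-in/both-out from 1)
bond 5 →R2  (J1: last free bond brings flow in)

2  (C1, I1 all integral)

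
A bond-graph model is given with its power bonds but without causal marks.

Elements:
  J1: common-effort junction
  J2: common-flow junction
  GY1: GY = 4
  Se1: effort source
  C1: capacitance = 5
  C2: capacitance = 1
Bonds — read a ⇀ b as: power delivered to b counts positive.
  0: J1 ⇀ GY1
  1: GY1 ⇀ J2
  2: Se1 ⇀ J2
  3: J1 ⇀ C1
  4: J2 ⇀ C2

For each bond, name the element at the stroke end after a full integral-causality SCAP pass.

bond 0 stroke→GY1
bond 1 stroke→GY1
bond 2 stroke→J2
bond 3 stroke→J1
bond 4 stroke→J2

b2 stroke→J2  (Se1: effort source, stroke at far end)
b3 stroke→J1  (C1 outputs effort q/C1)
b0 stroke→GY1  (0-jn J1 has e-setter on 3)
b1 stroke→GY1  (GY1 both-in/both-out from 0)
b4 stroke→J2  (J2 flow already set via bond 1)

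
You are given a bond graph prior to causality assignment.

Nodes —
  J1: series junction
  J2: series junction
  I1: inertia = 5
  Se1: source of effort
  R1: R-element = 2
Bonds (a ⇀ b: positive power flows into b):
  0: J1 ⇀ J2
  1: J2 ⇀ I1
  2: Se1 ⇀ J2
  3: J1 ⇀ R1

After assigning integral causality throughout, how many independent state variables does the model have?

bond 2 stroke→J2  (Se1: effort source, stroke at far end)
bond 1 stroke→I1  (I1 integral (f out))
bond 0 stroke→J2  (J2: bond 1 brought flow, rest push out)
bond 3 stroke→J1  (common-f at J1 fixed by 0)

1  (I1 all integral)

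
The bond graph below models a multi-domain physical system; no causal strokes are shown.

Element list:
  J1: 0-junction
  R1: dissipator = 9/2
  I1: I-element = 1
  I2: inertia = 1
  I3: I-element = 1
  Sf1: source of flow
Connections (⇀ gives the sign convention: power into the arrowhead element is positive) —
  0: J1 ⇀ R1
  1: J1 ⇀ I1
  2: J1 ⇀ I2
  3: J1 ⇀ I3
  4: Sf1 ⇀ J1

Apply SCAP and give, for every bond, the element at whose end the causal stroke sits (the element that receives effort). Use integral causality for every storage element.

β0 stroke at J1
β1 stroke at I1
β2 stroke at I2
β3 stroke at I3
β4 stroke at Sf1

β4 stroke→Sf1  (Sf1 (Sf) sets flow on bond)
β1 stroke→I1  (I1: I, integral causality)
β2 stroke→I2  (I2 integral (f out))
β3 stroke→I3  (prefer integral on I3)
β0 stroke→J1  (J1 needs exactly one e-in)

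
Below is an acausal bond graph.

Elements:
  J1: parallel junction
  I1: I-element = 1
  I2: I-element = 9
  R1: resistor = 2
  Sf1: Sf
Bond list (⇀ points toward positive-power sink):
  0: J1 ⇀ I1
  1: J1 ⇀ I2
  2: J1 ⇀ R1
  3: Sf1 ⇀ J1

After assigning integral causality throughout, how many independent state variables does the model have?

2  (I1, I2 all integral)

#3 stroke→Sf1  (source Sf1 imposes f)
#0 stroke→I1  (I1 outputs flow p/I1)
#1 stroke→I2  (I2 integral (f out))
#2 stroke→J1  (closing 0-jn rule on J1)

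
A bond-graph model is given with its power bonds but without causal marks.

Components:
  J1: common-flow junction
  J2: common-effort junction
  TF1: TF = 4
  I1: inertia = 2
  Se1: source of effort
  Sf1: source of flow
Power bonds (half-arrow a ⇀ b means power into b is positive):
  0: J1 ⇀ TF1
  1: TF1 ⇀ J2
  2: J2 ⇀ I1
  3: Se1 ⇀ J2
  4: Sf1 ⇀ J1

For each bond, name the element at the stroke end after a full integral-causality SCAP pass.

β0 |J1
β1 |TF1
β2 |I1
β3 |J2
β4 |Sf1

β3 |J2  (Se1 fixes effort; stroke away)
β4 |Sf1  (source Sf1 imposes f)
β0 |J1  (J1 flow already set via bond 4)
β1 |TF1  (0-jn J2 has e-setter on 3)
β2 |I1  (0-jn J2 has e-setter on 3)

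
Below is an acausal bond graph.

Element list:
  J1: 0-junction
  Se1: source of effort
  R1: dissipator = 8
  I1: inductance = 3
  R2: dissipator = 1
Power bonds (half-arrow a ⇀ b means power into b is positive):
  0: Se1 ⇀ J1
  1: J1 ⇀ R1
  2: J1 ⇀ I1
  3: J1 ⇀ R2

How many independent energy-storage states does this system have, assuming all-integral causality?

bond 0 stroke at J1  (Se1: effort source, stroke at far end)
bond 1 stroke at R1  (common-e at J1 fixed by 0)
bond 2 stroke at I1  (J1 effort already set via bond 0)
bond 3 stroke at R2  (0-jn J1 has e-setter on 0)

1  (I1 all integral)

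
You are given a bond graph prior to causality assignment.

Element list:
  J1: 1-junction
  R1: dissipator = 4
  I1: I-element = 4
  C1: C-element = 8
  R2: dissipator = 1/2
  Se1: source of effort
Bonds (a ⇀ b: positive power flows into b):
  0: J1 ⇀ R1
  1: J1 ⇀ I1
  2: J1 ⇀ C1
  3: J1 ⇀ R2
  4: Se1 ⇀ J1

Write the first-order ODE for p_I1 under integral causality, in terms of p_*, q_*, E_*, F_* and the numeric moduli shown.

β4 stroke→J1  (Se1 (Se) sets effort on bond)
β1 stroke→I1  (I1 outputs flow p/I1)
β0 stroke→J1  (1-jn J1 has f-setter on 1)
β2 stroke→J1  (J1 flow already set via bond 1)
β3 stroke→J1  (1-jn J1 has f-setter on 1)

dp_I1/dt = E_Se1 - 9*p_I1/8 - q_C1/8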